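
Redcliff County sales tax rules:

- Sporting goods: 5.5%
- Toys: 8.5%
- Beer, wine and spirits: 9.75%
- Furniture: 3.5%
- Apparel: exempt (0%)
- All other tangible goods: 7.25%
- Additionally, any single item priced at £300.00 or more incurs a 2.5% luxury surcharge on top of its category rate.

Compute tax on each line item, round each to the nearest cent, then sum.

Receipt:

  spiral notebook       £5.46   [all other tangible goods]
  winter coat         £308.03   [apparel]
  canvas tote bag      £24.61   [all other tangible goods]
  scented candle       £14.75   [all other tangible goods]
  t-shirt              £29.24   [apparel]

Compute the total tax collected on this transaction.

Spiral notebook £5.46: all other tangible goods → 7.25% → £0.40
Winter coat £308.03: apparel → 0% + 2.5% surcharge = 2.5% → £7.70
Canvas tote bag £24.61: all other tangible goods → 7.25% → £1.78
Scented candle £14.75: all other tangible goods → 7.25% → £1.07
T-shirt £29.24: apparel → 0% → £0.00
Total tax = £0.40 + £7.70 + £1.78 + £1.07 = £10.95

£10.95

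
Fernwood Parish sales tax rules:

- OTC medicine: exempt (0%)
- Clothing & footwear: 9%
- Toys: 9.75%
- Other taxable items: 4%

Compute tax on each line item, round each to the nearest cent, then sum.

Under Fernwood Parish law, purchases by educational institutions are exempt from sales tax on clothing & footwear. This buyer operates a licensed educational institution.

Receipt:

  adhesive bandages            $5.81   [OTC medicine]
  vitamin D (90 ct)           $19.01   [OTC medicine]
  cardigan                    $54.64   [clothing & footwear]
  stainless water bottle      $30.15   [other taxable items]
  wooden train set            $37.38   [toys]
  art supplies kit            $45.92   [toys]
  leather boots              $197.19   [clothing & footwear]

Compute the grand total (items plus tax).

Adhesive bandages $5.81: OTC medicine → 0% → $0.00
Vitamin D (90 ct) $19.01: OTC medicine → 0% → $0.00
Cardigan $54.64: clothing & footwear, buyer-exempt → 0% → $0.00
Stainless water bottle $30.15: other taxable items → 4% → $1.21
Wooden train set $37.38: toys → 9.75% → $3.64
Art supplies kit $45.92: toys → 9.75% → $4.48
Leather boots $197.19: clothing & footwear, buyer-exempt → 0% → $0.00
Subtotal = $390.10; tax = $9.33; total due = $399.43

$399.43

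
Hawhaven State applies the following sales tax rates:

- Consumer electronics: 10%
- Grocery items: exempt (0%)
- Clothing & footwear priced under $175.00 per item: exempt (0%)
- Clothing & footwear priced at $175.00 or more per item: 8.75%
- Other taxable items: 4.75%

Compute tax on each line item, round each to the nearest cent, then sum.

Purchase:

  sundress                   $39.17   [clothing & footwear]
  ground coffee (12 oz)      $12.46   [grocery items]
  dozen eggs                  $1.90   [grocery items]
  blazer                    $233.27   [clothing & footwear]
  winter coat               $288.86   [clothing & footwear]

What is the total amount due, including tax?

Sundress $39.17: clothing & footwear, under $175.00 → 0% → $0.00
Ground coffee (12 oz) $12.46: grocery items → 0% → $0.00
Dozen eggs $1.90: grocery items → 0% → $0.00
Blazer $233.27: clothing & footwear, $175.00 or more → 8.75% → $20.41
Winter coat $288.86: clothing & footwear, $175.00 or more → 8.75% → $25.28
Subtotal = $575.66; tax = $45.69; total due = $621.35

$621.35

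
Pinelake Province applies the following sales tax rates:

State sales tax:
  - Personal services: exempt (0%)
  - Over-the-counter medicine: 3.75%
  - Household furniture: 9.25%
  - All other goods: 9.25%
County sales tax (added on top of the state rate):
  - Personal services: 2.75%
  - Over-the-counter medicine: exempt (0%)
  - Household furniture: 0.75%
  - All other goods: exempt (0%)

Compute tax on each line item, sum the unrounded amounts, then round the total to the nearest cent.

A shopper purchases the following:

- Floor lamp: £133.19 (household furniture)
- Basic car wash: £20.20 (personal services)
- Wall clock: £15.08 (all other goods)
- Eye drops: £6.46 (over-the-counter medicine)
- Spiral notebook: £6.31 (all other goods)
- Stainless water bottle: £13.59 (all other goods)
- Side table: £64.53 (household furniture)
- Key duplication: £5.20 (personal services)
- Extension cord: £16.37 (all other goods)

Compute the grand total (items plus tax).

Floor lamp £133.19: household furniture → 9.25% + 0.75% county = 10% → £13.319
Basic car wash £20.20: personal services → 0% + 2.75% county = 2.75% → £0.5555
Wall clock £15.08: all other goods → 9.25% + 0% county = 9.25% → £1.3949
Eye drops £6.46: over-the-counter medicine → 3.75% + 0% county = 3.75% → £0.24225
Spiral notebook £6.31: all other goods → 9.25% + 0% county = 9.25% → £0.583675
Stainless water bottle £13.59: all other goods → 9.25% + 0% county = 9.25% → £1.257075
Side table £64.53: household furniture → 9.25% + 0.75% county = 10% → £6.453
Key duplication £5.20: personal services → 0% + 2.75% county = 2.75% → £0.143
Extension cord £16.37: all other goods → 9.25% + 0% county = 9.25% → £1.514225
Subtotal = £280.93; unrounded tax = £25.462625 → £25.46; total due = £306.39

£306.39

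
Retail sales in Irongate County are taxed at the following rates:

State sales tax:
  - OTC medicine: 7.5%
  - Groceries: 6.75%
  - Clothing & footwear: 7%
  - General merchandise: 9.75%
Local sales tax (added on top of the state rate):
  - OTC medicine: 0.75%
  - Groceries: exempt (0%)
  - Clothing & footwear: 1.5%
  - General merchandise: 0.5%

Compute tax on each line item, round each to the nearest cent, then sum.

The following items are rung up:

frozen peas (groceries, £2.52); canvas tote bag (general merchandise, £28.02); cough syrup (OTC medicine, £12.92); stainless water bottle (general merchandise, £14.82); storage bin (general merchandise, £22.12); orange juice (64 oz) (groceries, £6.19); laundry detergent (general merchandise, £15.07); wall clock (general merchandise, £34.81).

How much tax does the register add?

£13.43

Frozen peas £2.52: groceries → 6.75% + 0% local = 6.75% → £0.17
Canvas tote bag £28.02: general merchandise → 9.75% + 0.5% local = 10.25% → £2.87
Cough syrup £12.92: OTC medicine → 7.5% + 0.75% local = 8.25% → £1.07
Stainless water bottle £14.82: general merchandise → 9.75% + 0.5% local = 10.25% → £1.52
Storage bin £22.12: general merchandise → 9.75% + 0.5% local = 10.25% → £2.27
Orange juice (64 oz) £6.19: groceries → 6.75% + 0% local = 6.75% → £0.42
Laundry detergent £15.07: general merchandise → 9.75% + 0.5% local = 10.25% → £1.54
Wall clock £34.81: general merchandise → 9.75% + 0.5% local = 10.25% → £3.57
Total tax = £0.17 + £2.87 + £1.07 + £1.52 + £2.27 + £0.42 + £1.54 + £3.57 = £13.43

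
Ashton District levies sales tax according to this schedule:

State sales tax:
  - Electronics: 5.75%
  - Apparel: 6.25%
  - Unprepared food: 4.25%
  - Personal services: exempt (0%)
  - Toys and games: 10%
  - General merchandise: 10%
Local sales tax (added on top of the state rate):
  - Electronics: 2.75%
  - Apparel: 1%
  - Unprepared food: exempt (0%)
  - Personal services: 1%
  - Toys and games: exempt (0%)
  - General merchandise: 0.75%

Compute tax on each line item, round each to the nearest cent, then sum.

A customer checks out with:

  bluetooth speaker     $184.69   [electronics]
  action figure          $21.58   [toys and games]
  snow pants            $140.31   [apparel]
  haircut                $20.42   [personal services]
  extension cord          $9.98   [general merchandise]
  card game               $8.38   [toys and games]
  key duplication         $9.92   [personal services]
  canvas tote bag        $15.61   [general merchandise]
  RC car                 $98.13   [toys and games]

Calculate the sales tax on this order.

$41.73

Bluetooth speaker $184.69: electronics → 5.75% + 2.75% local = 8.5% → $15.70
Action figure $21.58: toys and games → 10% + 0% local = 10% → $2.16
Snow pants $140.31: apparel → 6.25% + 1% local = 7.25% → $10.17
Haircut $20.42: personal services → 0% + 1% local = 1% → $0.20
Extension cord $9.98: general merchandise → 10% + 0.75% local = 10.75% → $1.07
Card game $8.38: toys and games → 10% + 0% local = 10% → $0.84
Key duplication $9.92: personal services → 0% + 1% local = 1% → $0.10
Canvas tote bag $15.61: general merchandise → 10% + 0.75% local = 10.75% → $1.68
RC car $98.13: toys and games → 10% + 0% local = 10% → $9.81
Total tax = $15.70 + $2.16 + $10.17 + $0.20 + $1.07 + $0.84 + $0.10 + $1.68 + $9.81 = $41.73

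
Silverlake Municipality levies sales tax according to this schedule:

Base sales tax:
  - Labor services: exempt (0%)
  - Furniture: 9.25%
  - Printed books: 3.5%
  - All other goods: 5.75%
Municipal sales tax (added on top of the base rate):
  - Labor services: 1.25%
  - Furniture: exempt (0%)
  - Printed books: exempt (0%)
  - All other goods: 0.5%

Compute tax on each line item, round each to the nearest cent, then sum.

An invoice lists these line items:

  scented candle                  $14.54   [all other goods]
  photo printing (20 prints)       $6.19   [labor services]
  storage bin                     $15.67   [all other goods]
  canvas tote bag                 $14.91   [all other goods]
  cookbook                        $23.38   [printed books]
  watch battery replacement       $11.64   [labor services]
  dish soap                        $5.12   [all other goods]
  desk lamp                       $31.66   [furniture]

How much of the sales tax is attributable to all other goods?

Scented candle $14.54: all other goods → 5.75% + 0.5% municipal = 6.25% → $0.91
Storage bin $15.67: all other goods → 5.75% + 0.5% municipal = 6.25% → $0.98
Canvas tote bag $14.91: all other goods → 5.75% + 0.5% municipal = 6.25% → $0.93
Dish soap $5.12: all other goods → 5.75% + 0.5% municipal = 6.25% → $0.32
Tax on all other goods = $0.91 + $0.98 + $0.93 + $0.32 = $3.14

$3.14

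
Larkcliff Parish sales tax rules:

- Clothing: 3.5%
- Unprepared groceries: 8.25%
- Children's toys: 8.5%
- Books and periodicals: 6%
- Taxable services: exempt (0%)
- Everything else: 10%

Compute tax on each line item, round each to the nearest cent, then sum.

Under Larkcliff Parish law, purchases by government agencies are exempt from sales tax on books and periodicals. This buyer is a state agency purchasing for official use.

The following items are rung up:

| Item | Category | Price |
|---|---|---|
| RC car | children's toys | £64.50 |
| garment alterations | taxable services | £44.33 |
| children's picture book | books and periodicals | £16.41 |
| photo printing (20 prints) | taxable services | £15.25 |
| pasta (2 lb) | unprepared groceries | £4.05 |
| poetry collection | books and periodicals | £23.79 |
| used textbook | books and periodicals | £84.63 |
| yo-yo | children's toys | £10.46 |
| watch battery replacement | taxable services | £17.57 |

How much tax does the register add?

RC car £64.50: children's toys → 8.5% → £5.48
Garment alterations £44.33: taxable services → 0% → £0.00
Children's picture book £16.41: books and periodicals, buyer-exempt → 0% → £0.00
Photo printing (20 prints) £15.25: taxable services → 0% → £0.00
Pasta (2 lb) £4.05: unprepared groceries → 8.25% → £0.33
Poetry collection £23.79: books and periodicals, buyer-exempt → 0% → £0.00
Used textbook £84.63: books and periodicals, buyer-exempt → 0% → £0.00
Yo-yo £10.46: children's toys → 8.5% → £0.89
Watch battery replacement £17.57: taxable services → 0% → £0.00
Total tax = £5.48 + £0.33 + £0.89 = £6.70

£6.70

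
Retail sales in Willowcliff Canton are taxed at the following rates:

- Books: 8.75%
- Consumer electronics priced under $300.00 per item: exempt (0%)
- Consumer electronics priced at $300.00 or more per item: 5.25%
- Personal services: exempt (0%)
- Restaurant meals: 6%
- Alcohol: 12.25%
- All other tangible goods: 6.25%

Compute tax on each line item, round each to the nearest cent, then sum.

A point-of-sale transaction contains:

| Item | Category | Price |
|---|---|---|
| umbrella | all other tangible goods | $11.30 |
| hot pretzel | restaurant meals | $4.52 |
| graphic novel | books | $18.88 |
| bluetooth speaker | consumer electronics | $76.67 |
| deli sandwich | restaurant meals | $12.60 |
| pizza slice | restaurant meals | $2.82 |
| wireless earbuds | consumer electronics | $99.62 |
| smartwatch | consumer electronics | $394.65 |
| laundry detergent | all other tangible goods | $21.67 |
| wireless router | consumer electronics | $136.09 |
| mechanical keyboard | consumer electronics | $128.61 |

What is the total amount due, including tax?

Umbrella $11.30: all other tangible goods → 6.25% → $0.71
Hot pretzel $4.52: restaurant meals → 6% → $0.27
Graphic novel $18.88: books → 8.75% → $1.65
Bluetooth speaker $76.67: consumer electronics, under $300.00 → 0% → $0.00
Deli sandwich $12.60: restaurant meals → 6% → $0.76
Pizza slice $2.82: restaurant meals → 6% → $0.17
Wireless earbuds $99.62: consumer electronics, under $300.00 → 0% → $0.00
Smartwatch $394.65: consumer electronics, $300.00 or more → 5.25% → $20.72
Laundry detergent $21.67: all other tangible goods → 6.25% → $1.35
Wireless router $136.09: consumer electronics, under $300.00 → 0% → $0.00
Mechanical keyboard $128.61: consumer electronics, under $300.00 → 0% → $0.00
Subtotal = $907.43; tax = $25.63; total due = $933.06

$933.06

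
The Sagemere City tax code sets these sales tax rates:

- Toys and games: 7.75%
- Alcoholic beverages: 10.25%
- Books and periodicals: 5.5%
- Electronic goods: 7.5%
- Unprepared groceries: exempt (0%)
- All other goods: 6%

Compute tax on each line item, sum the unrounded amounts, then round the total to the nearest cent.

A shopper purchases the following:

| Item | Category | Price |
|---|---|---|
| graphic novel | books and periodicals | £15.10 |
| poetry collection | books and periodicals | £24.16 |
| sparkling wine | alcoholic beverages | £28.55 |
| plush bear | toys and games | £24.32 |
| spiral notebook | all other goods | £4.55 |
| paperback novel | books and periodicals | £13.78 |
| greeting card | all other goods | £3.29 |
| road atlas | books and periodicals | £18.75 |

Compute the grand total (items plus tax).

Graphic novel £15.10: books and periodicals → 5.5% → £0.8305
Poetry collection £24.16: books and periodicals → 5.5% → £1.3288
Sparkling wine £28.55: alcoholic beverages → 10.25% → £2.926375
Plush bear £24.32: toys and games → 7.75% → £1.8848
Spiral notebook £4.55: all other goods → 6% → £0.273
Paperback novel £13.78: books and periodicals → 5.5% → £0.7579
Greeting card £3.29: all other goods → 6% → £0.1974
Road atlas £18.75: books and periodicals → 5.5% → £1.03125
Subtotal = £132.50; unrounded tax = £9.230025 → £9.23; total due = £141.73

£141.73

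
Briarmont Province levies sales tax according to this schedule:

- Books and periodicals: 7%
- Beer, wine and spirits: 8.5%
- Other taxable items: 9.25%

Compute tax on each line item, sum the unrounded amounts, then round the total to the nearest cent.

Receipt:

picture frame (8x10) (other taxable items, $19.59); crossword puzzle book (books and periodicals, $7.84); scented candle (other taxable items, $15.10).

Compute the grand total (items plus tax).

Picture frame (8x10) $19.59: other taxable items → 9.25% → $1.812075
Crossword puzzle book $7.84: books and periodicals → 7% → $0.5488
Scented candle $15.10: other taxable items → 9.25% → $1.39675
Subtotal = $42.53; unrounded tax = $3.757625 → $3.76; total due = $46.29

$46.29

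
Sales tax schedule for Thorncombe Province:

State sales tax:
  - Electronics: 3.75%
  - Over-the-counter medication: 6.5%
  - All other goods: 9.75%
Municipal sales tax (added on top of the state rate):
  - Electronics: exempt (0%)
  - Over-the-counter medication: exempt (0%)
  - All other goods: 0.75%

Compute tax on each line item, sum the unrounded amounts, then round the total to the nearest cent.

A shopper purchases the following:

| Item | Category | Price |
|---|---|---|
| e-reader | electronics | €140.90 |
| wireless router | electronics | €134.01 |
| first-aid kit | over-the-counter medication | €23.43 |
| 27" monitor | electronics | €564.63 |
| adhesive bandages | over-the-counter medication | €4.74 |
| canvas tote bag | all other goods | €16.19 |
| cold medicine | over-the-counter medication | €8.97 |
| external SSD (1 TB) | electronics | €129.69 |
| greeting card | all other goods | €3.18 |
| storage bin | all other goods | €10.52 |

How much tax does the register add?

€41.90

E-reader €140.90: electronics → 3.75% + 0% municipal = 3.75% → €5.28375
Wireless router €134.01: electronics → 3.75% + 0% municipal = 3.75% → €5.025375
First-aid kit €23.43: over-the-counter medication → 6.5% + 0% municipal = 6.5% → €1.52295
27" monitor €564.63: electronics → 3.75% + 0% municipal = 3.75% → €21.173625
Adhesive bandages €4.74: over-the-counter medication → 6.5% + 0% municipal = 6.5% → €0.3081
Canvas tote bag €16.19: all other goods → 9.75% + 0.75% municipal = 10.5% → €1.69995
Cold medicine €8.97: over-the-counter medication → 6.5% + 0% municipal = 6.5% → €0.58305
External SSD (1 TB) €129.69: electronics → 3.75% + 0% municipal = 3.75% → €4.863375
Greeting card €3.18: all other goods → 9.75% + 0.75% municipal = 10.5% → €0.3339
Storage bin €10.52: all other goods → 9.75% + 0.75% municipal = 10.5% → €1.1046
Unrounded tax sum = €41.898675 → €41.90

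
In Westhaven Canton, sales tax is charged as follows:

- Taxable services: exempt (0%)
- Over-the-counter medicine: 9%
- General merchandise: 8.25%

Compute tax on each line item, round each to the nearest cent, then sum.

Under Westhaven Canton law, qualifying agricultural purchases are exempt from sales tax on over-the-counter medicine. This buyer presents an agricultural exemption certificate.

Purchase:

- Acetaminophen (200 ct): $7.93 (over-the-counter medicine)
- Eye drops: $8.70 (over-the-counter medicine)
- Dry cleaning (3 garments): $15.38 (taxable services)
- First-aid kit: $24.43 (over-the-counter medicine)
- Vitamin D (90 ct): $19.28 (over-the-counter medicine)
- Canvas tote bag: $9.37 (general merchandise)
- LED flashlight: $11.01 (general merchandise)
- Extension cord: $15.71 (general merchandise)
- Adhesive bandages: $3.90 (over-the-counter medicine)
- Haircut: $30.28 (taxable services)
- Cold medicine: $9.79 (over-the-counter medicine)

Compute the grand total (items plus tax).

Acetaminophen (200 ct) $7.93: over-the-counter medicine, buyer-exempt → 0% → $0.00
Eye drops $8.70: over-the-counter medicine, buyer-exempt → 0% → $0.00
Dry cleaning (3 garments) $15.38: taxable services → 0% → $0.00
First-aid kit $24.43: over-the-counter medicine, buyer-exempt → 0% → $0.00
Vitamin D (90 ct) $19.28: over-the-counter medicine, buyer-exempt → 0% → $0.00
Canvas tote bag $9.37: general merchandise → 8.25% → $0.77
LED flashlight $11.01: general merchandise → 8.25% → $0.91
Extension cord $15.71: general merchandise → 8.25% → $1.30
Adhesive bandages $3.90: over-the-counter medicine, buyer-exempt → 0% → $0.00
Haircut $30.28: taxable services → 0% → $0.00
Cold medicine $9.79: over-the-counter medicine, buyer-exempt → 0% → $0.00
Subtotal = $155.78; tax = $2.98; total due = $158.76

$158.76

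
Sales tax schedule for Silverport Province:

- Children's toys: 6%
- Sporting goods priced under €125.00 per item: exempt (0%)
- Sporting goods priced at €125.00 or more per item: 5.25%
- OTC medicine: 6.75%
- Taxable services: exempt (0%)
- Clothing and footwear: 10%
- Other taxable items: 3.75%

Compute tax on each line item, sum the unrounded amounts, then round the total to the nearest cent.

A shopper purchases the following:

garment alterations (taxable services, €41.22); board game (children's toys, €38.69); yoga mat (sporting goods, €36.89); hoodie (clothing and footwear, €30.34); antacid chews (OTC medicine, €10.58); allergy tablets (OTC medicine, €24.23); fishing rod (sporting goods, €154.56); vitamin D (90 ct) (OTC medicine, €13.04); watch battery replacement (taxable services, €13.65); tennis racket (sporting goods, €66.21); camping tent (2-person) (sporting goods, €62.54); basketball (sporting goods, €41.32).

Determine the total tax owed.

Garment alterations €41.22: taxable services → 0% → €0.00
Board game €38.69: children's toys → 6% → €2.3214
Yoga mat €36.89: sporting goods, under €125.00 → 0% → €0.00
Hoodie €30.34: clothing and footwear → 10% → €3.034
Antacid chews €10.58: OTC medicine → 6.75% → €0.71415
Allergy tablets €24.23: OTC medicine → 6.75% → €1.635525
Fishing rod €154.56: sporting goods, €125.00 or more → 5.25% → €8.1144
Vitamin D (90 ct) €13.04: OTC medicine → 6.75% → €0.8802
Watch battery replacement €13.65: taxable services → 0% → €0.00
Tennis racket €66.21: sporting goods, under €125.00 → 0% → €0.00
Camping tent (2-person) €62.54: sporting goods, under €125.00 → 0% → €0.00
Basketball €41.32: sporting goods, under €125.00 → 0% → €0.00
Unrounded tax sum = €16.699675 → €16.70

€16.70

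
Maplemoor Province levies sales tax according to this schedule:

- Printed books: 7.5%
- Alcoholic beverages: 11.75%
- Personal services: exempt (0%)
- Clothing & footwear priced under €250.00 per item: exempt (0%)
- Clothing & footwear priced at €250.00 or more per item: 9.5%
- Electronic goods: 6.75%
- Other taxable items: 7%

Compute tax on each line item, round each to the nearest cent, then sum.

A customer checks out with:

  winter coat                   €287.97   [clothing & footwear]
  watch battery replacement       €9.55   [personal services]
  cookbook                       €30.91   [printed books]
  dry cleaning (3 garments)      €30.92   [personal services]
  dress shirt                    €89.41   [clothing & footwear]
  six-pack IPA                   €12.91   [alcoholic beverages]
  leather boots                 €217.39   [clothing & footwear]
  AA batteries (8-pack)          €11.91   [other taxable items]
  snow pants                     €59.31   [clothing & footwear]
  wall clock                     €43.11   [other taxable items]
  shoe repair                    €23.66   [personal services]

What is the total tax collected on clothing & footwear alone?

Winter coat €287.97: clothing & footwear, €250.00 or more → 9.5% → €27.36
Dress shirt €89.41: clothing & footwear, under €250.00 → 0% → €0.00
Leather boots €217.39: clothing & footwear, under €250.00 → 0% → €0.00
Snow pants €59.31: clothing & footwear, under €250.00 → 0% → €0.00
Tax on clothing & footwear = €27.36 + €0.00 + €0.00 + €0.00 = €27.36

€27.36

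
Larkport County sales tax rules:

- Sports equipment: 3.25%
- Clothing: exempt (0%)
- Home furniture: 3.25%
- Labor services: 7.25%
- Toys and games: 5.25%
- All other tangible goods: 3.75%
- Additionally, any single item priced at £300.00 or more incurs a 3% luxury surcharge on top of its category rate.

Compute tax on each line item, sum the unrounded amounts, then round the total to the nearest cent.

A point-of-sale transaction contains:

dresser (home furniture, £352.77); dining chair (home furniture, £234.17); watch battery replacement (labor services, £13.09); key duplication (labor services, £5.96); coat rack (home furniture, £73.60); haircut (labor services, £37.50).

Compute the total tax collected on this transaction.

£36.15

Dresser £352.77: home furniture → 3.25% + 3% surcharge = 6.25% → £22.048125
Dining chair £234.17: home furniture → 3.25% → £7.610525
Watch battery replacement £13.09: labor services → 7.25% → £0.949025
Key duplication £5.96: labor services → 7.25% → £0.4321
Coat rack £73.60: home furniture → 3.25% → £2.392
Haircut £37.50: labor services → 7.25% → £2.71875
Unrounded tax sum = £36.150525 → £36.15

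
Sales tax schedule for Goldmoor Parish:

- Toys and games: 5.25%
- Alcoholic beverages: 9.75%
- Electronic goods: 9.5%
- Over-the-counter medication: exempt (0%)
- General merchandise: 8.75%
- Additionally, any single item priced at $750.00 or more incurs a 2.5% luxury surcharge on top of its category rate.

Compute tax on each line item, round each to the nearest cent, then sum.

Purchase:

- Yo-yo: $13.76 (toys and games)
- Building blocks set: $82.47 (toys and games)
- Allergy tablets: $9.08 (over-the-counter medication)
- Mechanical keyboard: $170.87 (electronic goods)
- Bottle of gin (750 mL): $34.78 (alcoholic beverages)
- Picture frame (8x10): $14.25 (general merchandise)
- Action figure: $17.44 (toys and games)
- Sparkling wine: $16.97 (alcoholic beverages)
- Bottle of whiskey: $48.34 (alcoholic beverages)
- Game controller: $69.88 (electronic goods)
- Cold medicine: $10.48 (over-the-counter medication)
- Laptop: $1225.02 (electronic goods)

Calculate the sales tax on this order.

$186.84

Yo-yo $13.76: toys and games → 5.25% → $0.72
Building blocks set $82.47: toys and games → 5.25% → $4.33
Allergy tablets $9.08: over-the-counter medication → 0% → $0.00
Mechanical keyboard $170.87: electronic goods → 9.5% → $16.23
Bottle of gin (750 mL) $34.78: alcoholic beverages → 9.75% → $3.39
Picture frame (8x10) $14.25: general merchandise → 8.75% → $1.25
Action figure $17.44: toys and games → 5.25% → $0.92
Sparkling wine $16.97: alcoholic beverages → 9.75% → $1.65
Bottle of whiskey $48.34: alcoholic beverages → 9.75% → $4.71
Game controller $69.88: electronic goods → 9.5% → $6.64
Cold medicine $10.48: over-the-counter medication → 0% → $0.00
Laptop $1225.02: electronic goods → 9.5% + 2.5% surcharge = 12% → $147.00
Total tax = $0.72 + $4.33 + $16.23 + $3.39 + $1.25 + $0.92 + $1.65 + $4.71 + $6.64 + $147.00 = $186.84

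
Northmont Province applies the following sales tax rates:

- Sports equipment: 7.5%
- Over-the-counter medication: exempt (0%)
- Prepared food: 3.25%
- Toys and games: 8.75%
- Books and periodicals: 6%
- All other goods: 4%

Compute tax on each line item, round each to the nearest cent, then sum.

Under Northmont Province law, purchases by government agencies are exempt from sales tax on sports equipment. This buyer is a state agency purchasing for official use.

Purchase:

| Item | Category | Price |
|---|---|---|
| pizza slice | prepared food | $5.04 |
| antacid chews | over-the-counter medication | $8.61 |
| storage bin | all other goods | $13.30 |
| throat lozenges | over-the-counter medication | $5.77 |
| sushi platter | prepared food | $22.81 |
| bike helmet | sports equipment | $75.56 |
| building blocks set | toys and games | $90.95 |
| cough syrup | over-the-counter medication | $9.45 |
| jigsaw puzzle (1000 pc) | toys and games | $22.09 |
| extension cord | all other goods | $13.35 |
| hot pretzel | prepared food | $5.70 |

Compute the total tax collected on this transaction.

$12.04

Pizza slice $5.04: prepared food → 3.25% → $0.16
Antacid chews $8.61: over-the-counter medication → 0% → $0.00
Storage bin $13.30: all other goods → 4% → $0.53
Throat lozenges $5.77: over-the-counter medication → 0% → $0.00
Sushi platter $22.81: prepared food → 3.25% → $0.74
Bike helmet $75.56: sports equipment, buyer-exempt → 0% → $0.00
Building blocks set $90.95: toys and games → 8.75% → $7.96
Cough syrup $9.45: over-the-counter medication → 0% → $0.00
Jigsaw puzzle (1000 pc) $22.09: toys and games → 8.75% → $1.93
Extension cord $13.35: all other goods → 4% → $0.53
Hot pretzel $5.70: prepared food → 3.25% → $0.19
Total tax = $0.16 + $0.53 + $0.74 + $7.96 + $1.93 + $0.53 + $0.19 = $12.04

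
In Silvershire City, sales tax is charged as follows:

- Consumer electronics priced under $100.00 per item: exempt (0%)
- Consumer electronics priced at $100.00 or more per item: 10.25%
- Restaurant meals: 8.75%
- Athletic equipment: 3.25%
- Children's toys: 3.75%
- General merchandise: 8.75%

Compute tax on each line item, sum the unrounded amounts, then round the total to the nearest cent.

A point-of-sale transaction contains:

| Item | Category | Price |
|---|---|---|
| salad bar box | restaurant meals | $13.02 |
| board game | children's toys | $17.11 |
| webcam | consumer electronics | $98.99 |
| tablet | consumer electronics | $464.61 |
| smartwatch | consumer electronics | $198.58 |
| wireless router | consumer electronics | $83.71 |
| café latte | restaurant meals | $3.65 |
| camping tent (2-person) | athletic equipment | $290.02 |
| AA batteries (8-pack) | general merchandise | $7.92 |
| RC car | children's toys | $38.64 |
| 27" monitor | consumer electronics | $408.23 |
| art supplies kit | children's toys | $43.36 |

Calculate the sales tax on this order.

$125.11

Salad bar box $13.02: restaurant meals → 8.75% → $1.13925
Board game $17.11: children's toys → 3.75% → $0.641625
Webcam $98.99: consumer electronics, under $100.00 → 0% → $0.00
Tablet $464.61: consumer electronics, $100.00 or more → 10.25% → $47.622525
Smartwatch $198.58: consumer electronics, $100.00 or more → 10.25% → $20.35445
Wireless router $83.71: consumer electronics, under $100.00 → 0% → $0.00
Café latte $3.65: restaurant meals → 8.75% → $0.319375
Camping tent (2-person) $290.02: athletic equipment → 3.25% → $9.42565
AA batteries (8-pack) $7.92: general merchandise → 8.75% → $0.693
RC car $38.64: children's toys → 3.75% → $1.449
27" monitor $408.23: consumer electronics, $100.00 or more → 10.25% → $41.843575
Art supplies kit $43.36: children's toys → 3.75% → $1.626
Unrounded tax sum = $125.11445 → $125.11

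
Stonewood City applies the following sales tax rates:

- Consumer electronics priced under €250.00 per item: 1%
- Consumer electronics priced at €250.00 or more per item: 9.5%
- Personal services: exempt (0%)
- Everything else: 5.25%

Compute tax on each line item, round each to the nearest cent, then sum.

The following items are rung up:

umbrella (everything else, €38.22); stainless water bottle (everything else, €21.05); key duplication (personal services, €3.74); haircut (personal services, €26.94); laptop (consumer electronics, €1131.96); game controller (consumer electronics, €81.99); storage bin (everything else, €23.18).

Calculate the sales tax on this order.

Umbrella €38.22: everything else → 5.25% → €2.01
Stainless water bottle €21.05: everything else → 5.25% → €1.11
Key duplication €3.74: personal services → 0% → €0.00
Haircut €26.94: personal services → 0% → €0.00
Laptop €1131.96: consumer electronics, €250.00 or more → 9.5% → €107.54
Game controller €81.99: consumer electronics, under €250.00 → 1% → €0.82
Storage bin €23.18: everything else → 5.25% → €1.22
Total tax = €2.01 + €1.11 + €107.54 + €0.82 + €1.22 = €112.70

€112.70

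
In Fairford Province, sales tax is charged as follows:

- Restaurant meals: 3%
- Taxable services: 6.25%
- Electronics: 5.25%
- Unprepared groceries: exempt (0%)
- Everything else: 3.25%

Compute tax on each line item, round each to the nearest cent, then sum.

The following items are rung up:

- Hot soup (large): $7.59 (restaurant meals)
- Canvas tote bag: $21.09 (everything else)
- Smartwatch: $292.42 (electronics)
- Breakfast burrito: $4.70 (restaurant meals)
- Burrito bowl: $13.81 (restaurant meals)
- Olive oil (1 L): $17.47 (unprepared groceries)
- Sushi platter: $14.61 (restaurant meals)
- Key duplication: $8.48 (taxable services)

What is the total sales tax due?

Hot soup (large) $7.59: restaurant meals → 3% → $0.23
Canvas tote bag $21.09: everything else → 3.25% → $0.69
Smartwatch $292.42: electronics → 5.25% → $15.35
Breakfast burrito $4.70: restaurant meals → 3% → $0.14
Burrito bowl $13.81: restaurant meals → 3% → $0.41
Olive oil (1 L) $17.47: unprepared groceries → 0% → $0.00
Sushi platter $14.61: restaurant meals → 3% → $0.44
Key duplication $8.48: taxable services → 6.25% → $0.53
Total tax = $0.23 + $0.69 + $15.35 + $0.14 + $0.41 + $0.44 + $0.53 = $17.79

$17.79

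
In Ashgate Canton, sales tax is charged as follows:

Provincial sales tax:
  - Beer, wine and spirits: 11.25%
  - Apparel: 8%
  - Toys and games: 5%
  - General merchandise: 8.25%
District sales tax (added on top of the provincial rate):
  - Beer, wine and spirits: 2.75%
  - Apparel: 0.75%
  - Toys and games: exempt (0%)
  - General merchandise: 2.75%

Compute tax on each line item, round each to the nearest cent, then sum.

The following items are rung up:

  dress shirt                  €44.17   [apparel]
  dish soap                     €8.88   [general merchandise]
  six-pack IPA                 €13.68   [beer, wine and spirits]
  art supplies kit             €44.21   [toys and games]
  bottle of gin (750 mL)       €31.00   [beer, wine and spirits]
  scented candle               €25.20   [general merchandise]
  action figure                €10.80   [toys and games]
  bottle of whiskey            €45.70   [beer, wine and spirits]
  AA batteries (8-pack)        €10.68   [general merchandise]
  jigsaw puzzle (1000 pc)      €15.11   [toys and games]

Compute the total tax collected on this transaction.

Dress shirt €44.17: apparel → 8% + 0.75% district = 8.75% → €3.86
Dish soap €8.88: general merchandise → 8.25% + 2.75% district = 11% → €0.98
Six-pack IPA €13.68: beer, wine and spirits → 11.25% + 2.75% district = 14% → €1.92
Art supplies kit €44.21: toys and games → 5% + 0% district = 5% → €2.21
Bottle of gin (750 mL) €31.00: beer, wine and spirits → 11.25% + 2.75% district = 14% → €4.34
Scented candle €25.20: general merchandise → 8.25% + 2.75% district = 11% → €2.77
Action figure €10.80: toys and games → 5% + 0% district = 5% → €0.54
Bottle of whiskey €45.70: beer, wine and spirits → 11.25% + 2.75% district = 14% → €6.40
AA batteries (8-pack) €10.68: general merchandise → 8.25% + 2.75% district = 11% → €1.17
Jigsaw puzzle (1000 pc) €15.11: toys and games → 5% + 0% district = 5% → €0.76
Total tax = €3.86 + €0.98 + €1.92 + €2.21 + €4.34 + €2.77 + €0.54 + €6.40 + €1.17 + €0.76 = €24.95

€24.95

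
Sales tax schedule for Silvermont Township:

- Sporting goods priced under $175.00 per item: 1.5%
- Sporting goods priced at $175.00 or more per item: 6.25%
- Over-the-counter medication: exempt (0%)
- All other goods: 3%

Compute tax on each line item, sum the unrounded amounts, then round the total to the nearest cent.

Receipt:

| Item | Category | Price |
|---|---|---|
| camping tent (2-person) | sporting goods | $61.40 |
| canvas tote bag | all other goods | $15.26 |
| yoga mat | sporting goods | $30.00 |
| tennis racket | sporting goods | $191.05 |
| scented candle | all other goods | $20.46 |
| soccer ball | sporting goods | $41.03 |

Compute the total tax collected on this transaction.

Camping tent (2-person) $61.40: sporting goods, under $175.00 → 1.5% → $0.921
Canvas tote bag $15.26: all other goods → 3% → $0.4578
Yoga mat $30.00: sporting goods, under $175.00 → 1.5% → $0.45
Tennis racket $191.05: sporting goods, $175.00 or more → 6.25% → $11.940625
Scented candle $20.46: all other goods → 3% → $0.6138
Soccer ball $41.03: sporting goods, under $175.00 → 1.5% → $0.61545
Unrounded tax sum = $14.998675 → $15.00

$15.00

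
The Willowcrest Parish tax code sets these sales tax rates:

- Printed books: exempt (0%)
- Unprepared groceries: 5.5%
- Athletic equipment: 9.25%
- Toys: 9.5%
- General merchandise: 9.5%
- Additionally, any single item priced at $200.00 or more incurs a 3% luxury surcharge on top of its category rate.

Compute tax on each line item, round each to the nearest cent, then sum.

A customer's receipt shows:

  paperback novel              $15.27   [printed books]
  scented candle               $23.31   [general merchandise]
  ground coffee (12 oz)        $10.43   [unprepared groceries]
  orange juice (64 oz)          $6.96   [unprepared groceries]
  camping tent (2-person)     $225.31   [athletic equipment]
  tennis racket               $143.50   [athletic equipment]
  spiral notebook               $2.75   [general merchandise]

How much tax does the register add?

Paperback novel $15.27: printed books → 0% → $0.00
Scented candle $23.31: general merchandise → 9.5% → $2.21
Ground coffee (12 oz) $10.43: unprepared groceries → 5.5% → $0.57
Orange juice (64 oz) $6.96: unprepared groceries → 5.5% → $0.38
Camping tent (2-person) $225.31: athletic equipment → 9.25% + 3% surcharge = 12.25% → $27.60
Tennis racket $143.50: athletic equipment → 9.25% → $13.27
Spiral notebook $2.75: general merchandise → 9.5% → $0.26
Total tax = $2.21 + $0.57 + $0.38 + $27.60 + $13.27 + $0.26 = $44.29

$44.29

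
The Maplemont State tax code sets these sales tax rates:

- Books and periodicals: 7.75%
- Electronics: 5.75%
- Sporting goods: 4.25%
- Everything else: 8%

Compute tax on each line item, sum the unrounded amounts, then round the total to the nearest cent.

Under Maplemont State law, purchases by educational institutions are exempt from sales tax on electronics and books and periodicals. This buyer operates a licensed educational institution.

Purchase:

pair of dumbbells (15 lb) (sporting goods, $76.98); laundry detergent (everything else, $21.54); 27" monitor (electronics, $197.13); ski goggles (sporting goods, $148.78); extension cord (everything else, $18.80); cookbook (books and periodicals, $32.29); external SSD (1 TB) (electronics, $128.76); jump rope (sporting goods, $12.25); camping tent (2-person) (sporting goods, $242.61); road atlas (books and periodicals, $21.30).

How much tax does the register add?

$23.65

Pair of dumbbells (15 lb) $76.98: sporting goods → 4.25% → $3.27165
Laundry detergent $21.54: everything else → 8% → $1.7232
27" monitor $197.13: electronics, buyer-exempt → 0% → $0.00
Ski goggles $148.78: sporting goods → 4.25% → $6.32315
Extension cord $18.80: everything else → 8% → $1.504
Cookbook $32.29: books and periodicals, buyer-exempt → 0% → $0.00
External SSD (1 TB) $128.76: electronics, buyer-exempt → 0% → $0.00
Jump rope $12.25: sporting goods → 4.25% → $0.520625
Camping tent (2-person) $242.61: sporting goods → 4.25% → $10.310925
Road atlas $21.30: books and periodicals, buyer-exempt → 0% → $0.00
Unrounded tax sum = $23.65355 → $23.65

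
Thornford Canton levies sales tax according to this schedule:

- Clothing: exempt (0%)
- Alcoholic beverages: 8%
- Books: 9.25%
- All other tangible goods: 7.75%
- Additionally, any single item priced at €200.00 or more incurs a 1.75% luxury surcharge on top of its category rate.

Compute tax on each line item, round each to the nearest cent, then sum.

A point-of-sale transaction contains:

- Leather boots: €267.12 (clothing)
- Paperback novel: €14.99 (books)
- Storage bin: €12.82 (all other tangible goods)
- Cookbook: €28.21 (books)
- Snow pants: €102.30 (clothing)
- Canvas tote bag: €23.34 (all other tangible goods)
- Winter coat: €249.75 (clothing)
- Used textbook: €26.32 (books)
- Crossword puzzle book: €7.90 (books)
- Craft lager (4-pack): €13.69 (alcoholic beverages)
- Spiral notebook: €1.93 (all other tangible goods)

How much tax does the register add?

Leather boots €267.12: clothing → 0% + 1.75% surcharge = 1.75% → €4.67
Paperback novel €14.99: books → 9.25% → €1.39
Storage bin €12.82: all other tangible goods → 7.75% → €0.99
Cookbook €28.21: books → 9.25% → €2.61
Snow pants €102.30: clothing → 0% → €0.00
Canvas tote bag €23.34: all other tangible goods → 7.75% → €1.81
Winter coat €249.75: clothing → 0% + 1.75% surcharge = 1.75% → €4.37
Used textbook €26.32: books → 9.25% → €2.43
Crossword puzzle book €7.90: books → 9.25% → €0.73
Craft lager (4-pack) €13.69: alcoholic beverages → 8% → €1.10
Spiral notebook €1.93: all other tangible goods → 7.75% → €0.15
Total tax = €4.67 + €1.39 + €0.99 + €2.61 + €1.81 + €4.37 + €2.43 + €0.73 + €1.10 + €0.15 = €20.25

€20.25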